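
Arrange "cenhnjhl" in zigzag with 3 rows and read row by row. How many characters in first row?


Zigzag "cenhnjhl" into 3 rows:
Placing characters:
  'c' => row 0
  'e' => row 1
  'n' => row 2
  'h' => row 1
  'n' => row 0
  'j' => row 1
  'h' => row 2
  'l' => row 1
Rows:
  Row 0: "cn"
  Row 1: "ehjl"
  Row 2: "nh"
First row length: 2

2


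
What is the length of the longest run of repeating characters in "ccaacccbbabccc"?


Input: "ccaacccbbabccc"
Scanning for longest run:
  Position 1 ('c'): continues run of 'c', length=2
  Position 2 ('a'): new char, reset run to 1
  Position 3 ('a'): continues run of 'a', length=2
  Position 4 ('c'): new char, reset run to 1
  Position 5 ('c'): continues run of 'c', length=2
  Position 6 ('c'): continues run of 'c', length=3
  Position 7 ('b'): new char, reset run to 1
  Position 8 ('b'): continues run of 'b', length=2
  Position 9 ('a'): new char, reset run to 1
  Position 10 ('b'): new char, reset run to 1
  Position 11 ('c'): new char, reset run to 1
  Position 12 ('c'): continues run of 'c', length=2
  Position 13 ('c'): continues run of 'c', length=3
Longest run: 'c' with length 3

3


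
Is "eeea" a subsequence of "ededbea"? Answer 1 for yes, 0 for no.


Check if "eeea" is a subsequence of "ededbea"
Greedy scan:
  Position 0 ('e'): matches sub[0] = 'e'
  Position 1 ('d'): no match needed
  Position 2 ('e'): matches sub[1] = 'e'
  Position 3 ('d'): no match needed
  Position 4 ('b'): no match needed
  Position 5 ('e'): matches sub[2] = 'e'
  Position 6 ('a'): matches sub[3] = 'a'
All 4 characters matched => is a subsequence

1


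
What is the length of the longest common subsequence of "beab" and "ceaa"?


LCS of "beab" and "ceaa"
DP table:
           c    e    a    a
      0    0    0    0    0
  b   0    0    0    0    0
  e   0    0    1    1    1
  a   0    0    1    2    2
  b   0    0    1    2    2
LCS length = dp[4][4] = 2

2


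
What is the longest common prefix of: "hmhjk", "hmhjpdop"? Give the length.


Words: hmhjk, hmhjpdop
  Position 0: all 'h' => match
  Position 1: all 'm' => match
  Position 2: all 'h' => match
  Position 3: all 'j' => match
  Position 4: ('k', 'p') => mismatch, stop
LCP = "hmhj" (length 4)

4


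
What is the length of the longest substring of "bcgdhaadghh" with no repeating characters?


Input: "bcgdhaadghh"
Sliding window (track last position of each char):
  Position 0 ('b'): window [0,0] length 1 -- new best
  Position 1 ('c'): window [0,1] length 2 -- new best
  Position 2 ('g'): window [0,2] length 3 -- new best
  Position 3 ('d'): window [0,3] length 4 -- new best
  Position 4 ('h'): window [0,4] length 5 -- new best
  Position 5 ('a'): window [0,5] length 6 -- new best
  Position 6 ('a'): repeat (last at 5), move window start to 6
  Position 6 ('a'): window [6,6] length 1
  Position 7 ('d'): window [6,7] length 2
  Position 8 ('g'): window [6,8] length 3
  Position 9 ('h'): window [6,9] length 4
  Position 10 ('h'): repeat (last at 9), move window start to 10
  Position 10 ('h'): window [10,10] length 1
Longest substring with no repeats: "bcgdha" with length 6

6


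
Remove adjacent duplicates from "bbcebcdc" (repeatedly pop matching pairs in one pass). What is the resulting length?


Input: bbcebcdc
Stack-based adjacent duplicate removal:
  Read 'b': push. Stack: b
  Read 'b': matches stack top 'b' => pop. Stack: (empty)
  Read 'c': push. Stack: c
  Read 'e': push. Stack: ce
  Read 'b': push. Stack: ceb
  Read 'c': push. Stack: cebc
  Read 'd': push. Stack: cebcd
  Read 'c': push. Stack: cebcdc
Final stack: "cebcdc" (length 6)

6


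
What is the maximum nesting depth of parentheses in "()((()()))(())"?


Input: "()((()()))(())"
Tracking depth:
  Position 0 '(': depth becomes 1
  Position 1 ')': depth becomes 0
  Position 2 '(': depth becomes 1
  Position 3 '(': depth becomes 2
  Position 4 '(': depth becomes 3
  Position 5 ')': depth becomes 2
  Position 6 '(': depth becomes 3
  Position 7 ')': depth becomes 2
  Position 8 ')': depth becomes 1
  Position 9 ')': depth becomes 0
  Position 10 '(': depth becomes 1
  Position 11 '(': depth becomes 2
  Position 12 ')': depth becomes 1
  Position 13 ')': depth becomes 0
Maximum depth reached: 3

3


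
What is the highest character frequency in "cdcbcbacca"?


Input: cdcbcbacca
Character counts:
  'a': 2
  'b': 2
  'c': 5
  'd': 1
Maximum frequency: 5

5


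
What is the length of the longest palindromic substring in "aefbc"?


Input: "aefbc"
Checking substrings for palindromes:
  No multi-char palindromic substrings found
Longest palindromic substring: "a" with length 1

1


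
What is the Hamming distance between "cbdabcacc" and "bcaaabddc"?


Comparing "cbdabcacc" and "bcaaabddc" position by position:
  Position 0: 'c' vs 'b' => differ
  Position 1: 'b' vs 'c' => differ
  Position 2: 'd' vs 'a' => differ
  Position 3: 'a' vs 'a' => same
  Position 4: 'b' vs 'a' => differ
  Position 5: 'c' vs 'b' => differ
  Position 6: 'a' vs 'd' => differ
  Position 7: 'c' vs 'd' => differ
  Position 8: 'c' vs 'c' => same
Total differences (Hamming distance): 7

7


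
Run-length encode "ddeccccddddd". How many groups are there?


Input: ddeccccddddd
Scanning for consecutive runs:
  Group 1: 'd' x 2 (positions 0-1)
  Group 2: 'e' x 1 (positions 2-2)
  Group 3: 'c' x 4 (positions 3-6)
  Group 4: 'd' x 5 (positions 7-11)
Total groups: 4

4


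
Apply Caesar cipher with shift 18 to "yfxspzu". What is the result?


Caesar cipher: shift "yfxspzu" by 18
  'y' (pos 24) + 18 = pos 16 = 'q'
  'f' (pos 5) + 18 = pos 23 = 'x'
  'x' (pos 23) + 18 = pos 15 = 'p'
  's' (pos 18) + 18 = pos 10 = 'k'
  'p' (pos 15) + 18 = pos 7 = 'h'
  'z' (pos 25) + 18 = pos 17 = 'r'
  'u' (pos 20) + 18 = pos 12 = 'm'
Result: qxpkhrm

qxpkhrm


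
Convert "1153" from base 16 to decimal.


Input: "1153" in base 16
Positional expansion:
  Digit '1' (value 1) x 16^3 = 4096
  Digit '1' (value 1) x 16^2 = 256
  Digit '5' (value 5) x 16^1 = 80
  Digit '3' (value 3) x 16^0 = 3
Sum = 4435

4435


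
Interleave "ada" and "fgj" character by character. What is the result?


Interleaving "ada" and "fgj":
  Position 0: 'a' from first, 'f' from second => "af"
  Position 1: 'd' from first, 'g' from second => "dg"
  Position 2: 'a' from first, 'j' from second => "aj"
Result: afdgaj

afdgaj


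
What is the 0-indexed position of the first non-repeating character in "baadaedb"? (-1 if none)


Input: baadaedb
Character frequencies:
  'a': 3
  'b': 2
  'd': 2
  'e': 1
Scanning left to right for freq == 1:
  Position 0 ('b'): freq=2, skip
  Position 1 ('a'): freq=3, skip
  Position 2 ('a'): freq=3, skip
  Position 3 ('d'): freq=2, skip
  Position 4 ('a'): freq=3, skip
  Position 5 ('e'): unique! => answer = 5

5


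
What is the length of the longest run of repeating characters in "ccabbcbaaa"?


Input: "ccabbcbaaa"
Scanning for longest run:
  Position 1 ('c'): continues run of 'c', length=2
  Position 2 ('a'): new char, reset run to 1
  Position 3 ('b'): new char, reset run to 1
  Position 4 ('b'): continues run of 'b', length=2
  Position 5 ('c'): new char, reset run to 1
  Position 6 ('b'): new char, reset run to 1
  Position 7 ('a'): new char, reset run to 1
  Position 8 ('a'): continues run of 'a', length=2
  Position 9 ('a'): continues run of 'a', length=3
Longest run: 'a' with length 3

3


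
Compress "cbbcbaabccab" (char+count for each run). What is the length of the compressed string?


Input: cbbcbaabccab
Runs:
  'c' x 1 => "c1"
  'b' x 2 => "b2"
  'c' x 1 => "c1"
  'b' x 1 => "b1"
  'a' x 2 => "a2"
  'b' x 1 => "b1"
  'c' x 2 => "c2"
  'a' x 1 => "a1"
  'b' x 1 => "b1"
Compressed: "c1b2c1b1a2b1c2a1b1"
Compressed length: 18

18


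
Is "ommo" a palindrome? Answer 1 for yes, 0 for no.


Input: ommo
Reversed: ommo
  Compare pos 0 ('o') with pos 3 ('o'): match
  Compare pos 1 ('m') with pos 2 ('m'): match
Result: palindrome

1


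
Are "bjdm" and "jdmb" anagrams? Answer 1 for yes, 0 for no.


Strings: "bjdm", "jdmb"
Sorted first:  bdjm
Sorted second: bdjm
Sorted forms match => anagrams

1


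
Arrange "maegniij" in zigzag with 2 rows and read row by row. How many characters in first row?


Zigzag "maegniij" into 2 rows:
Placing characters:
  'm' => row 0
  'a' => row 1
  'e' => row 0
  'g' => row 1
  'n' => row 0
  'i' => row 1
  'i' => row 0
  'j' => row 1
Rows:
  Row 0: "meni"
  Row 1: "agij"
First row length: 4

4


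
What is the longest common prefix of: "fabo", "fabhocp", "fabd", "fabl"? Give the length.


Words: fabo, fabhocp, fabd, fabl
  Position 0: all 'f' => match
  Position 1: all 'a' => match
  Position 2: all 'b' => match
  Position 3: ('o', 'h', 'd', 'l') => mismatch, stop
LCP = "fab" (length 3)

3


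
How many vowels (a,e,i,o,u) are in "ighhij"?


Input: ighhij
Checking each character:
  'i' at position 0: vowel (running total: 1)
  'g' at position 1: consonant
  'h' at position 2: consonant
  'h' at position 3: consonant
  'i' at position 4: vowel (running total: 2)
  'j' at position 5: consonant
Total vowels: 2

2


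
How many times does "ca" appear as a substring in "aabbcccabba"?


Searching for "ca" in "aabbcccabba"
Scanning each position:
  Position 0: "aa" => no
  Position 1: "ab" => no
  Position 2: "bb" => no
  Position 3: "bc" => no
  Position 4: "cc" => no
  Position 5: "cc" => no
  Position 6: "ca" => MATCH
  Position 7: "ab" => no
  Position 8: "bb" => no
  Position 9: "ba" => no
Total occurrences: 1

1


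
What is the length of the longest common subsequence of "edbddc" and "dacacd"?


LCS of "edbddc" and "dacacd"
DP table:
           d    a    c    a    c    d
      0    0    0    0    0    0    0
  e   0    0    0    0    0    0    0
  d   0    1    1    1    1    1    1
  b   0    1    1    1    1    1    1
  d   0    1    1    1    1    1    2
  d   0    1    1    1    1    1    2
  c   0    1    1    2    2    2    2
LCS length = dp[6][6] = 2

2


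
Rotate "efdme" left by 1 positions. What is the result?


Input: "efdme", rotate left by 1
First 1 characters: "e"
Remaining characters: "fdme"
Concatenate remaining + first: "fdme" + "e" = "fdmee"

fdmee


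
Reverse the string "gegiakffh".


Input: gegiakffh
Reading characters right to left:
  Position 8: 'h'
  Position 7: 'f'
  Position 6: 'f'
  Position 5: 'k'
  Position 4: 'a'
  Position 3: 'i'
  Position 2: 'g'
  Position 1: 'e'
  Position 0: 'g'
Reversed: hffkaigeg

hffkaigeg


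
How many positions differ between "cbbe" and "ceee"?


Comparing "cbbe" and "ceee" position by position:
  Position 0: 'c' vs 'c' => same
  Position 1: 'b' vs 'e' => DIFFER
  Position 2: 'b' vs 'e' => DIFFER
  Position 3: 'e' vs 'e' => same
Positions that differ: 2

2


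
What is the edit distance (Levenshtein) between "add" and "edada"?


Computing edit distance: "add" -> "edada"
DP table:
           e    d    a    d    a
      0    1    2    3    4    5
  a   1    1    2    2    3    4
  d   2    2    1    2    2    3
  d   3    3    2    2    2    3
Edit distance = dp[3][5] = 3

3


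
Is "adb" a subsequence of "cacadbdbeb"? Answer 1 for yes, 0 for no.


Check if "adb" is a subsequence of "cacadbdbeb"
Greedy scan:
  Position 0 ('c'): no match needed
  Position 1 ('a'): matches sub[0] = 'a'
  Position 2 ('c'): no match needed
  Position 3 ('a'): no match needed
  Position 4 ('d'): matches sub[1] = 'd'
  Position 5 ('b'): matches sub[2] = 'b'
  Position 6 ('d'): no match needed
  Position 7 ('b'): no match needed
  Position 8 ('e'): no match needed
  Position 9 ('b'): no match needed
All 3 characters matched => is a subsequence

1


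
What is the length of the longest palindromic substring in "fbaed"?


Input: "fbaed"
Checking substrings for palindromes:
  No multi-char palindromic substrings found
Longest palindromic substring: "f" with length 1

1


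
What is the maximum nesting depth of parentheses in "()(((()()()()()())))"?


Input: "()(((()()()()()())))"
Tracking depth:
  Position 0 '(': depth becomes 1
  Position 1 ')': depth becomes 0
  Position 2 '(': depth becomes 1
  Position 3 '(': depth becomes 2
  Position 4 '(': depth becomes 3
  Position 5 '(': depth becomes 4
  Position 6 ')': depth becomes 3
  Position 7 '(': depth becomes 4
  Position 8 ')': depth becomes 3
  Position 9 '(': depth becomes 4
  Position 10 ')': depth becomes 3
  Position 11 '(': depth becomes 4
  Position 12 ')': depth becomes 3
  Position 13 '(': depth becomes 4
  Position 14 ')': depth becomes 3
  Position 15 '(': depth becomes 4
  Position 16 ')': depth becomes 3
  Position 17 ')': depth becomes 2
  Position 18 ')': depth becomes 1
  Position 19 ')': depth becomes 0
Maximum depth reached: 4

4


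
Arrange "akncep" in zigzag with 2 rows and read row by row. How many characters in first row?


Zigzag "akncep" into 2 rows:
Placing characters:
  'a' => row 0
  'k' => row 1
  'n' => row 0
  'c' => row 1
  'e' => row 0
  'p' => row 1
Rows:
  Row 0: "ane"
  Row 1: "kcp"
First row length: 3

3


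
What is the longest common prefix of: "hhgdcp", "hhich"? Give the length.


Words: hhgdcp, hhich
  Position 0: all 'h' => match
  Position 1: all 'h' => match
  Position 2: ('g', 'i') => mismatch, stop
LCP = "hh" (length 2)

2


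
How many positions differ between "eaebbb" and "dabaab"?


Comparing "eaebbb" and "dabaab" position by position:
  Position 0: 'e' vs 'd' => DIFFER
  Position 1: 'a' vs 'a' => same
  Position 2: 'e' vs 'b' => DIFFER
  Position 3: 'b' vs 'a' => DIFFER
  Position 4: 'b' vs 'a' => DIFFER
  Position 5: 'b' vs 'b' => same
Positions that differ: 4

4


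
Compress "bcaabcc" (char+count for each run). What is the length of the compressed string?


Input: bcaabcc
Runs:
  'b' x 1 => "b1"
  'c' x 1 => "c1"
  'a' x 2 => "a2"
  'b' x 1 => "b1"
  'c' x 2 => "c2"
Compressed: "b1c1a2b1c2"
Compressed length: 10

10


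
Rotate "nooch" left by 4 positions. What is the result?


Input: "nooch", rotate left by 4
First 4 characters: "nooc"
Remaining characters: "h"
Concatenate remaining + first: "h" + "nooc" = "hnooc"

hnooc


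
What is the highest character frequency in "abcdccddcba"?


Input: abcdccddcba
Character counts:
  'a': 2
  'b': 2
  'c': 4
  'd': 3
Maximum frequency: 4

4


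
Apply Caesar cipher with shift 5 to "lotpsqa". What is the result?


Caesar cipher: shift "lotpsqa" by 5
  'l' (pos 11) + 5 = pos 16 = 'q'
  'o' (pos 14) + 5 = pos 19 = 't'
  't' (pos 19) + 5 = pos 24 = 'y'
  'p' (pos 15) + 5 = pos 20 = 'u'
  's' (pos 18) + 5 = pos 23 = 'x'
  'q' (pos 16) + 5 = pos 21 = 'v'
  'a' (pos 0) + 5 = pos 5 = 'f'
Result: qtyuxvf

qtyuxvf


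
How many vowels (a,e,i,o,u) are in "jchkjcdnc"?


Input: jchkjcdnc
Checking each character:
  'j' at position 0: consonant
  'c' at position 1: consonant
  'h' at position 2: consonant
  'k' at position 3: consonant
  'j' at position 4: consonant
  'c' at position 5: consonant
  'd' at position 6: consonant
  'n' at position 7: consonant
  'c' at position 8: consonant
Total vowels: 0

0


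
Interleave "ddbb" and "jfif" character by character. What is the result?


Interleaving "ddbb" and "jfif":
  Position 0: 'd' from first, 'j' from second => "dj"
  Position 1: 'd' from first, 'f' from second => "df"
  Position 2: 'b' from first, 'i' from second => "bi"
  Position 3: 'b' from first, 'f' from second => "bf"
Result: djdfbibf

djdfbibf


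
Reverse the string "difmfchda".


Input: difmfchda
Reading characters right to left:
  Position 8: 'a'
  Position 7: 'd'
  Position 6: 'h'
  Position 5: 'c'
  Position 4: 'f'
  Position 3: 'm'
  Position 2: 'f'
  Position 1: 'i'
  Position 0: 'd'
Reversed: adhcfmfid

adhcfmfid


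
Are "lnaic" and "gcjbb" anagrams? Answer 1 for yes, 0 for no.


Strings: "lnaic", "gcjbb"
Sorted first:  aciln
Sorted second: bbcgj
Differ at position 0: 'a' vs 'b' => not anagrams

0


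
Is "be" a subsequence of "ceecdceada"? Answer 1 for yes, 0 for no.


Check if "be" is a subsequence of "ceecdceada"
Greedy scan:
  Position 0 ('c'): no match needed
  Position 1 ('e'): no match needed
  Position 2 ('e'): no match needed
  Position 3 ('c'): no match needed
  Position 4 ('d'): no match needed
  Position 5 ('c'): no match needed
  Position 6 ('e'): no match needed
  Position 7 ('a'): no match needed
  Position 8 ('d'): no match needed
  Position 9 ('a'): no match needed
Only matched 0/2 characters => not a subsequence

0


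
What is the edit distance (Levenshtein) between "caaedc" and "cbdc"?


Computing edit distance: "caaedc" -> "cbdc"
DP table:
           c    b    d    c
      0    1    2    3    4
  c   1    0    1    2    3
  a   2    1    1    2    3
  a   3    2    2    2    3
  e   4    3    3    3    3
  d   5    4    4    3    4
  c   6    5    5    4    3
Edit distance = dp[6][4] = 3

3


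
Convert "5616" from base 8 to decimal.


Input: "5616" in base 8
Positional expansion:
  Digit '5' (value 5) x 8^3 = 2560
  Digit '6' (value 6) x 8^2 = 384
  Digit '1' (value 1) x 8^1 = 8
  Digit '6' (value 6) x 8^0 = 6
Sum = 2958

2958


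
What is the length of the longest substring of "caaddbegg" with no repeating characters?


Input: "caaddbegg"
Sliding window (track last position of each char):
  Position 0 ('c'): window [0,0] length 1 -- new best
  Position 1 ('a'): window [0,1] length 2 -- new best
  Position 2 ('a'): repeat (last at 1), move window start to 2
  Position 2 ('a'): window [2,2] length 1
  Position 3 ('d'): window [2,3] length 2
  Position 4 ('d'): repeat (last at 3), move window start to 4
  Position 4 ('d'): window [4,4] length 1
  Position 5 ('b'): window [4,5] length 2
  Position 6 ('e'): window [4,6] length 3 -- new best
  Position 7 ('g'): window [4,7] length 4 -- new best
  Position 8 ('g'): repeat (last at 7), move window start to 8
  Position 8 ('g'): window [8,8] length 1
Longest substring with no repeats: "dbeg" with length 4

4


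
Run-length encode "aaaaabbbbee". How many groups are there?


Input: aaaaabbbbee
Scanning for consecutive runs:
  Group 1: 'a' x 5 (positions 0-4)
  Group 2: 'b' x 4 (positions 5-8)
  Group 3: 'e' x 2 (positions 9-10)
Total groups: 3

3


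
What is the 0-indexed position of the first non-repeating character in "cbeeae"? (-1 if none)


Input: cbeeae
Character frequencies:
  'a': 1
  'b': 1
  'c': 1
  'e': 3
Scanning left to right for freq == 1:
  Position 0 ('c'): unique! => answer = 0

0


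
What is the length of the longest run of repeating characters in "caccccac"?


Input: "caccccac"
Scanning for longest run:
  Position 1 ('a'): new char, reset run to 1
  Position 2 ('c'): new char, reset run to 1
  Position 3 ('c'): continues run of 'c', length=2
  Position 4 ('c'): continues run of 'c', length=3
  Position 5 ('c'): continues run of 'c', length=4
  Position 6 ('a'): new char, reset run to 1
  Position 7 ('c'): new char, reset run to 1
Longest run: 'c' with length 4

4


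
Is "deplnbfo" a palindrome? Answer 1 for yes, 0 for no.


Input: deplnbfo
Reversed: ofbnlped
  Compare pos 0 ('d') with pos 7 ('o'): MISMATCH
  Compare pos 1 ('e') with pos 6 ('f'): MISMATCH
  Compare pos 2 ('p') with pos 5 ('b'): MISMATCH
  Compare pos 3 ('l') with pos 4 ('n'): MISMATCH
Result: not a palindrome

0


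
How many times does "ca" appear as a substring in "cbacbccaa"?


Searching for "ca" in "cbacbccaa"
Scanning each position:
  Position 0: "cb" => no
  Position 1: "ba" => no
  Position 2: "ac" => no
  Position 3: "cb" => no
  Position 4: "bc" => no
  Position 5: "cc" => no
  Position 6: "ca" => MATCH
  Position 7: "aa" => no
Total occurrences: 1

1


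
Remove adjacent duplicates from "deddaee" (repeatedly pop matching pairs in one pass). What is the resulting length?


Input: deddaee
Stack-based adjacent duplicate removal:
  Read 'd': push. Stack: d
  Read 'e': push. Stack: de
  Read 'd': push. Stack: ded
  Read 'd': matches stack top 'd' => pop. Stack: de
  Read 'a': push. Stack: dea
  Read 'e': push. Stack: deae
  Read 'e': matches stack top 'e' => pop. Stack: dea
Final stack: "dea" (length 3)

3


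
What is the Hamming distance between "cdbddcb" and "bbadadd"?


Comparing "cdbddcb" and "bbadadd" position by position:
  Position 0: 'c' vs 'b' => differ
  Position 1: 'd' vs 'b' => differ
  Position 2: 'b' vs 'a' => differ
  Position 3: 'd' vs 'd' => same
  Position 4: 'd' vs 'a' => differ
  Position 5: 'c' vs 'd' => differ
  Position 6: 'b' vs 'd' => differ
Total differences (Hamming distance): 6

6


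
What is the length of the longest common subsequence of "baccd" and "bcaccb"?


LCS of "baccd" and "bcaccb"
DP table:
           b    c    a    c    c    b
      0    0    0    0    0    0    0
  b   0    1    1    1    1    1    1
  a   0    1    1    2    2    2    2
  c   0    1    2    2    3    3    3
  c   0    1    2    2    3    4    4
  d   0    1    2    2    3    4    4
LCS length = dp[5][6] = 4

4


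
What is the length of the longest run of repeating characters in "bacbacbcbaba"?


Input: "bacbacbcbaba"
Scanning for longest run:
  Position 1 ('a'): new char, reset run to 1
  Position 2 ('c'): new char, reset run to 1
  Position 3 ('b'): new char, reset run to 1
  Position 4 ('a'): new char, reset run to 1
  Position 5 ('c'): new char, reset run to 1
  Position 6 ('b'): new char, reset run to 1
  Position 7 ('c'): new char, reset run to 1
  Position 8 ('b'): new char, reset run to 1
  Position 9 ('a'): new char, reset run to 1
  Position 10 ('b'): new char, reset run to 1
  Position 11 ('a'): new char, reset run to 1
Longest run: 'b' with length 1

1


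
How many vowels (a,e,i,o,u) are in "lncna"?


Input: lncna
Checking each character:
  'l' at position 0: consonant
  'n' at position 1: consonant
  'c' at position 2: consonant
  'n' at position 3: consonant
  'a' at position 4: vowel (running total: 1)
Total vowels: 1

1


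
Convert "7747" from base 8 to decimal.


Input: "7747" in base 8
Positional expansion:
  Digit '7' (value 7) x 8^3 = 3584
  Digit '7' (value 7) x 8^2 = 448
  Digit '4' (value 4) x 8^1 = 32
  Digit '7' (value 7) x 8^0 = 7
Sum = 4071

4071


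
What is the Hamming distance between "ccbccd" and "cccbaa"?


Comparing "ccbccd" and "cccbaa" position by position:
  Position 0: 'c' vs 'c' => same
  Position 1: 'c' vs 'c' => same
  Position 2: 'b' vs 'c' => differ
  Position 3: 'c' vs 'b' => differ
  Position 4: 'c' vs 'a' => differ
  Position 5: 'd' vs 'a' => differ
Total differences (Hamming distance): 4

4


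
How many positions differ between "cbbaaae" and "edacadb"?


Comparing "cbbaaae" and "edacadb" position by position:
  Position 0: 'c' vs 'e' => DIFFER
  Position 1: 'b' vs 'd' => DIFFER
  Position 2: 'b' vs 'a' => DIFFER
  Position 3: 'a' vs 'c' => DIFFER
  Position 4: 'a' vs 'a' => same
  Position 5: 'a' vs 'd' => DIFFER
  Position 6: 'e' vs 'b' => DIFFER
Positions that differ: 6

6


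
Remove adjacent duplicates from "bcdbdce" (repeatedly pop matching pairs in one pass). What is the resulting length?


Input: bcdbdce
Stack-based adjacent duplicate removal:
  Read 'b': push. Stack: b
  Read 'c': push. Stack: bc
  Read 'd': push. Stack: bcd
  Read 'b': push. Stack: bcdb
  Read 'd': push. Stack: bcdbd
  Read 'c': push. Stack: bcdbdc
  Read 'e': push. Stack: bcdbdce
Final stack: "bcdbdce" (length 7)

7


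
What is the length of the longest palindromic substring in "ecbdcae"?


Input: "ecbdcae"
Checking substrings for palindromes:
  No multi-char palindromic substrings found
Longest palindromic substring: "e" with length 1

1


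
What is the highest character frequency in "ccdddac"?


Input: ccdddac
Character counts:
  'a': 1
  'c': 3
  'd': 3
Maximum frequency: 3

3


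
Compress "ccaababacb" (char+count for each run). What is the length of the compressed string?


Input: ccaababacb
Runs:
  'c' x 2 => "c2"
  'a' x 2 => "a2"
  'b' x 1 => "b1"
  'a' x 1 => "a1"
  'b' x 1 => "b1"
  'a' x 1 => "a1"
  'c' x 1 => "c1"
  'b' x 1 => "b1"
Compressed: "c2a2b1a1b1a1c1b1"
Compressed length: 16

16


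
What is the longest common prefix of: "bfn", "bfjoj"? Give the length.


Words: bfn, bfjoj
  Position 0: all 'b' => match
  Position 1: all 'f' => match
  Position 2: ('n', 'j') => mismatch, stop
LCP = "bf" (length 2)

2


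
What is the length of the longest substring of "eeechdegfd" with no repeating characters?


Input: "eeechdegfd"
Sliding window (track last position of each char):
  Position 0 ('e'): window [0,0] length 1 -- new best
  Position 1 ('e'): repeat (last at 0), move window start to 1
  Position 1 ('e'): window [1,1] length 1
  Position 2 ('e'): repeat (last at 1), move window start to 2
  Position 2 ('e'): window [2,2] length 1
  Position 3 ('c'): window [2,3] length 2 -- new best
  Position 4 ('h'): window [2,4] length 3 -- new best
  Position 5 ('d'): window [2,5] length 4 -- new best
  Position 6 ('e'): repeat (last at 2), move window start to 3
  Position 6 ('e'): window [3,6] length 4
  Position 7 ('g'): window [3,7] length 5 -- new best
  Position 8 ('f'): window [3,8] length 6 -- new best
  Position 9 ('d'): repeat (last at 5), move window start to 6
  Position 9 ('d'): window [6,9] length 4
Longest substring with no repeats: "chdegf" with length 6

6


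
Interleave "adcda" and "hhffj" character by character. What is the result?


Interleaving "adcda" and "hhffj":
  Position 0: 'a' from first, 'h' from second => "ah"
  Position 1: 'd' from first, 'h' from second => "dh"
  Position 2: 'c' from first, 'f' from second => "cf"
  Position 3: 'd' from first, 'f' from second => "df"
  Position 4: 'a' from first, 'j' from second => "aj"
Result: ahdhcfdfaj

ahdhcfdfaj


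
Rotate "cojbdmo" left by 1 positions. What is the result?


Input: "cojbdmo", rotate left by 1
First 1 characters: "c"
Remaining characters: "ojbdmo"
Concatenate remaining + first: "ojbdmo" + "c" = "ojbdmoc"

ojbdmoc


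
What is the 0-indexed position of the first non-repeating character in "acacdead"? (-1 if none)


Input: acacdead
Character frequencies:
  'a': 3
  'c': 2
  'd': 2
  'e': 1
Scanning left to right for freq == 1:
  Position 0 ('a'): freq=3, skip
  Position 1 ('c'): freq=2, skip
  Position 2 ('a'): freq=3, skip
  Position 3 ('c'): freq=2, skip
  Position 4 ('d'): freq=2, skip
  Position 5 ('e'): unique! => answer = 5

5


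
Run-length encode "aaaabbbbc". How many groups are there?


Input: aaaabbbbc
Scanning for consecutive runs:
  Group 1: 'a' x 4 (positions 0-3)
  Group 2: 'b' x 4 (positions 4-7)
  Group 3: 'c' x 1 (positions 8-8)
Total groups: 3

3


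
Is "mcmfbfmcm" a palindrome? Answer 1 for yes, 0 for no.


Input: mcmfbfmcm
Reversed: mcmfbfmcm
  Compare pos 0 ('m') with pos 8 ('m'): match
  Compare pos 1 ('c') with pos 7 ('c'): match
  Compare pos 2 ('m') with pos 6 ('m'): match
  Compare pos 3 ('f') with pos 5 ('f'): match
Result: palindrome

1


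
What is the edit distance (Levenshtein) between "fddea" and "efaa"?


Computing edit distance: "fddea" -> "efaa"
DP table:
           e    f    a    a
      0    1    2    3    4
  f   1    1    1    2    3
  d   2    2    2    2    3
  d   3    3    3    3    3
  e   4    3    4    4    4
  a   5    4    4    4    4
Edit distance = dp[5][4] = 4

4


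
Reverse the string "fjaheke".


Input: fjaheke
Reading characters right to left:
  Position 6: 'e'
  Position 5: 'k'
  Position 4: 'e'
  Position 3: 'h'
  Position 2: 'a'
  Position 1: 'j'
  Position 0: 'f'
Reversed: ekehajf

ekehajf


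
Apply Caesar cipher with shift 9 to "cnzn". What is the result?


Caesar cipher: shift "cnzn" by 9
  'c' (pos 2) + 9 = pos 11 = 'l'
  'n' (pos 13) + 9 = pos 22 = 'w'
  'z' (pos 25) + 9 = pos 8 = 'i'
  'n' (pos 13) + 9 = pos 22 = 'w'
Result: lwiw

lwiw


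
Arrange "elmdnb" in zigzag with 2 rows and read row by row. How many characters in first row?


Zigzag "elmdnb" into 2 rows:
Placing characters:
  'e' => row 0
  'l' => row 1
  'm' => row 0
  'd' => row 1
  'n' => row 0
  'b' => row 1
Rows:
  Row 0: "emn"
  Row 1: "ldb"
First row length: 3

3


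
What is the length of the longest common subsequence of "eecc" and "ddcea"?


LCS of "eecc" and "ddcea"
DP table:
           d    d    c    e    a
      0    0    0    0    0    0
  e   0    0    0    0    1    1
  e   0    0    0    0    1    1
  c   0    0    0    1    1    1
  c   0    0    0    1    1    1
LCS length = dp[4][5] = 1

1


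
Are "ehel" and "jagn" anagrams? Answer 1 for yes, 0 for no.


Strings: "ehel", "jagn"
Sorted first:  eehl
Sorted second: agjn
Differ at position 0: 'e' vs 'a' => not anagrams

0


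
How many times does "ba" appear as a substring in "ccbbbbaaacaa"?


Searching for "ba" in "ccbbbbaaacaa"
Scanning each position:
  Position 0: "cc" => no
  Position 1: "cb" => no
  Position 2: "bb" => no
  Position 3: "bb" => no
  Position 4: "bb" => no
  Position 5: "ba" => MATCH
  Position 6: "aa" => no
  Position 7: "aa" => no
  Position 8: "ac" => no
  Position 9: "ca" => no
  Position 10: "aa" => no
Total occurrences: 1

1


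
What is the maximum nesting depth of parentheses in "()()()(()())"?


Input: "()()()(()())"
Tracking depth:
  Position 0 '(': depth becomes 1
  Position 1 ')': depth becomes 0
  Position 2 '(': depth becomes 1
  Position 3 ')': depth becomes 0
  Position 4 '(': depth becomes 1
  Position 5 ')': depth becomes 0
  Position 6 '(': depth becomes 1
  Position 7 '(': depth becomes 2
  Position 8 ')': depth becomes 1
  Position 9 '(': depth becomes 2
  Position 10 ')': depth becomes 1
  Position 11 ')': depth becomes 0
Maximum depth reached: 2

2


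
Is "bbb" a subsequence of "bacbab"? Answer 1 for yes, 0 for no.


Check if "bbb" is a subsequence of "bacbab"
Greedy scan:
  Position 0 ('b'): matches sub[0] = 'b'
  Position 1 ('a'): no match needed
  Position 2 ('c'): no match needed
  Position 3 ('b'): matches sub[1] = 'b'
  Position 4 ('a'): no match needed
  Position 5 ('b'): matches sub[2] = 'b'
All 3 characters matched => is a subsequence

1


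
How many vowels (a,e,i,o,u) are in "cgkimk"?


Input: cgkimk
Checking each character:
  'c' at position 0: consonant
  'g' at position 1: consonant
  'k' at position 2: consonant
  'i' at position 3: vowel (running total: 1)
  'm' at position 4: consonant
  'k' at position 5: consonant
Total vowels: 1

1


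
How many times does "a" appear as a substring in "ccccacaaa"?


Searching for "a" in "ccccacaaa"
Scanning each position:
  Position 0: "c" => no
  Position 1: "c" => no
  Position 2: "c" => no
  Position 3: "c" => no
  Position 4: "a" => MATCH
  Position 5: "c" => no
  Position 6: "a" => MATCH
  Position 7: "a" => MATCH
  Position 8: "a" => MATCH
Total occurrences: 4

4


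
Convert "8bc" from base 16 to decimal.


Input: "8bc" in base 16
Positional expansion:
  Digit '8' (value 8) x 16^2 = 2048
  Digit 'b' (value 11) x 16^1 = 176
  Digit 'c' (value 12) x 16^0 = 12
Sum = 2236

2236


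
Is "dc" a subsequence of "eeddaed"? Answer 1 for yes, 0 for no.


Check if "dc" is a subsequence of "eeddaed"
Greedy scan:
  Position 0 ('e'): no match needed
  Position 1 ('e'): no match needed
  Position 2 ('d'): matches sub[0] = 'd'
  Position 3 ('d'): no match needed
  Position 4 ('a'): no match needed
  Position 5 ('e'): no match needed
  Position 6 ('d'): no match needed
Only matched 1/2 characters => not a subsequence

0


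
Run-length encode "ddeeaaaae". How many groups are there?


Input: ddeeaaaae
Scanning for consecutive runs:
  Group 1: 'd' x 2 (positions 0-1)
  Group 2: 'e' x 2 (positions 2-3)
  Group 3: 'a' x 4 (positions 4-7)
  Group 4: 'e' x 1 (positions 8-8)
Total groups: 4

4


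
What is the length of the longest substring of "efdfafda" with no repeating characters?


Input: "efdfafda"
Sliding window (track last position of each char):
  Position 0 ('e'): window [0,0] length 1 -- new best
  Position 1 ('f'): window [0,1] length 2 -- new best
  Position 2 ('d'): window [0,2] length 3 -- new best
  Position 3 ('f'): repeat (last at 1), move window start to 2
  Position 3 ('f'): window [2,3] length 2
  Position 4 ('a'): window [2,4] length 3
  Position 5 ('f'): repeat (last at 3), move window start to 4
  Position 5 ('f'): window [4,5] length 2
  Position 6 ('d'): window [4,6] length 3
  Position 7 ('a'): repeat (last at 4), move window start to 5
  Position 7 ('a'): window [5,7] length 3
Longest substring with no repeats: "efd" with length 3

3


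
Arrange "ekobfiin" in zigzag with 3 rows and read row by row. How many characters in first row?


Zigzag "ekobfiin" into 3 rows:
Placing characters:
  'e' => row 0
  'k' => row 1
  'o' => row 2
  'b' => row 1
  'f' => row 0
  'i' => row 1
  'i' => row 2
  'n' => row 1
Rows:
  Row 0: "ef"
  Row 1: "kbin"
  Row 2: "oi"
First row length: 2

2


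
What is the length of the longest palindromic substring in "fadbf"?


Input: "fadbf"
Checking substrings for palindromes:
  No multi-char palindromic substrings found
Longest palindromic substring: "f" with length 1

1


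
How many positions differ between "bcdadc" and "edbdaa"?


Comparing "bcdadc" and "edbdaa" position by position:
  Position 0: 'b' vs 'e' => DIFFER
  Position 1: 'c' vs 'd' => DIFFER
  Position 2: 'd' vs 'b' => DIFFER
  Position 3: 'a' vs 'd' => DIFFER
  Position 4: 'd' vs 'a' => DIFFER
  Position 5: 'c' vs 'a' => DIFFER
Positions that differ: 6

6


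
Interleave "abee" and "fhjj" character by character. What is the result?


Interleaving "abee" and "fhjj":
  Position 0: 'a' from first, 'f' from second => "af"
  Position 1: 'b' from first, 'h' from second => "bh"
  Position 2: 'e' from first, 'j' from second => "ej"
  Position 3: 'e' from first, 'j' from second => "ej"
Result: afbhejej

afbhejej


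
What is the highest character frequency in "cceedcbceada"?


Input: cceedcbceada
Character counts:
  'a': 2
  'b': 1
  'c': 4
  'd': 2
  'e': 3
Maximum frequency: 4

4


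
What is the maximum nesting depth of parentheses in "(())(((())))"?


Input: "(())(((())))"
Tracking depth:
  Position 0 '(': depth becomes 1
  Position 1 '(': depth becomes 2
  Position 2 ')': depth becomes 1
  Position 3 ')': depth becomes 0
  Position 4 '(': depth becomes 1
  Position 5 '(': depth becomes 2
  Position 6 '(': depth becomes 3
  Position 7 '(': depth becomes 4
  Position 8 ')': depth becomes 3
  Position 9 ')': depth becomes 2
  Position 10 ')': depth becomes 1
  Position 11 ')': depth becomes 0
Maximum depth reached: 4

4


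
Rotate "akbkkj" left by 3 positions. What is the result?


Input: "akbkkj", rotate left by 3
First 3 characters: "akb"
Remaining characters: "kkj"
Concatenate remaining + first: "kkj" + "akb" = "kkjakb"

kkjakb


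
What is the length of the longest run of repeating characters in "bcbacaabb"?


Input: "bcbacaabb"
Scanning for longest run:
  Position 1 ('c'): new char, reset run to 1
  Position 2 ('b'): new char, reset run to 1
  Position 3 ('a'): new char, reset run to 1
  Position 4 ('c'): new char, reset run to 1
  Position 5 ('a'): new char, reset run to 1
  Position 6 ('a'): continues run of 'a', length=2
  Position 7 ('b'): new char, reset run to 1
  Position 8 ('b'): continues run of 'b', length=2
Longest run: 'a' with length 2

2


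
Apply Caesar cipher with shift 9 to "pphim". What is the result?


Caesar cipher: shift "pphim" by 9
  'p' (pos 15) + 9 = pos 24 = 'y'
  'p' (pos 15) + 9 = pos 24 = 'y'
  'h' (pos 7) + 9 = pos 16 = 'q'
  'i' (pos 8) + 9 = pos 17 = 'r'
  'm' (pos 12) + 9 = pos 21 = 'v'
Result: yyqrv

yyqrv


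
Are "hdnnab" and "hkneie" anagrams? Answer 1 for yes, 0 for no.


Strings: "hdnnab", "hkneie"
Sorted first:  abdhnn
Sorted second: eehikn
Differ at position 0: 'a' vs 'e' => not anagrams

0


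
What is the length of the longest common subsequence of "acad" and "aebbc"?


LCS of "acad" and "aebbc"
DP table:
           a    e    b    b    c
      0    0    0    0    0    0
  a   0    1    1    1    1    1
  c   0    1    1    1    1    2
  a   0    1    1    1    1    2
  d   0    1    1    1    1    2
LCS length = dp[4][5] = 2

2


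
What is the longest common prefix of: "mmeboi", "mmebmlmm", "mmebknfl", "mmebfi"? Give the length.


Words: mmeboi, mmebmlmm, mmebknfl, mmebfi
  Position 0: all 'm' => match
  Position 1: all 'm' => match
  Position 2: all 'e' => match
  Position 3: all 'b' => match
  Position 4: ('o', 'm', 'k', 'f') => mismatch, stop
LCP = "mmeb" (length 4)

4


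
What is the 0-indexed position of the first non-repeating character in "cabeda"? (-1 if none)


Input: cabeda
Character frequencies:
  'a': 2
  'b': 1
  'c': 1
  'd': 1
  'e': 1
Scanning left to right for freq == 1:
  Position 0 ('c'): unique! => answer = 0

0


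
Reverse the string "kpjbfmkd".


Input: kpjbfmkd
Reading characters right to left:
  Position 7: 'd'
  Position 6: 'k'
  Position 5: 'm'
  Position 4: 'f'
  Position 3: 'b'
  Position 2: 'j'
  Position 1: 'p'
  Position 0: 'k'
Reversed: dkmfbjpk

dkmfbjpk


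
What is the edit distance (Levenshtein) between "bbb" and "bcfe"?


Computing edit distance: "bbb" -> "bcfe"
DP table:
           b    c    f    e
      0    1    2    3    4
  b   1    0    1    2    3
  b   2    1    1    2    3
  b   3    2    2    2    3
Edit distance = dp[3][4] = 3

3


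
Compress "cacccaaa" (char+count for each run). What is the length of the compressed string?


Input: cacccaaa
Runs:
  'c' x 1 => "c1"
  'a' x 1 => "a1"
  'c' x 3 => "c3"
  'a' x 3 => "a3"
Compressed: "c1a1c3a3"
Compressed length: 8

8


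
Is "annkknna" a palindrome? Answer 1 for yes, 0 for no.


Input: annkknna
Reversed: annkknna
  Compare pos 0 ('a') with pos 7 ('a'): match
  Compare pos 1 ('n') with pos 6 ('n'): match
  Compare pos 2 ('n') with pos 5 ('n'): match
  Compare pos 3 ('k') with pos 4 ('k'): match
Result: palindrome

1


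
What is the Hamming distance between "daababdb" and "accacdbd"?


Comparing "daababdb" and "accacdbd" position by position:
  Position 0: 'd' vs 'a' => differ
  Position 1: 'a' vs 'c' => differ
  Position 2: 'a' vs 'c' => differ
  Position 3: 'b' vs 'a' => differ
  Position 4: 'a' vs 'c' => differ
  Position 5: 'b' vs 'd' => differ
  Position 6: 'd' vs 'b' => differ
  Position 7: 'b' vs 'd' => differ
Total differences (Hamming distance): 8

8


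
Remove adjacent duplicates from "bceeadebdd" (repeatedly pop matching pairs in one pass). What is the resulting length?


Input: bceeadebdd
Stack-based adjacent duplicate removal:
  Read 'b': push. Stack: b
  Read 'c': push. Stack: bc
  Read 'e': push. Stack: bce
  Read 'e': matches stack top 'e' => pop. Stack: bc
  Read 'a': push. Stack: bca
  Read 'd': push. Stack: bcad
  Read 'e': push. Stack: bcade
  Read 'b': push. Stack: bcadeb
  Read 'd': push. Stack: bcadebd
  Read 'd': matches stack top 'd' => pop. Stack: bcadeb
Final stack: "bcadeb" (length 6)

6


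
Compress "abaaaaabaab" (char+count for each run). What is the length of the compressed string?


Input: abaaaaabaab
Runs:
  'a' x 1 => "a1"
  'b' x 1 => "b1"
  'a' x 5 => "a5"
  'b' x 1 => "b1"
  'a' x 2 => "a2"
  'b' x 1 => "b1"
Compressed: "a1b1a5b1a2b1"
Compressed length: 12

12


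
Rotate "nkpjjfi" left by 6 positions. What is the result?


Input: "nkpjjfi", rotate left by 6
First 6 characters: "nkpjjf"
Remaining characters: "i"
Concatenate remaining + first: "i" + "nkpjjf" = "inkpjjf"

inkpjjf


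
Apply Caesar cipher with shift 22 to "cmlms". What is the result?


Caesar cipher: shift "cmlms" by 22
  'c' (pos 2) + 22 = pos 24 = 'y'
  'm' (pos 12) + 22 = pos 8 = 'i'
  'l' (pos 11) + 22 = pos 7 = 'h'
  'm' (pos 12) + 22 = pos 8 = 'i'
  's' (pos 18) + 22 = pos 14 = 'o'
Result: yihio

yihio


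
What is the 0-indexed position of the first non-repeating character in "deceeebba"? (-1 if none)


Input: deceeebba
Character frequencies:
  'a': 1
  'b': 2
  'c': 1
  'd': 1
  'e': 4
Scanning left to right for freq == 1:
  Position 0 ('d'): unique! => answer = 0

0


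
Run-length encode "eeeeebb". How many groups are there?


Input: eeeeebb
Scanning for consecutive runs:
  Group 1: 'e' x 5 (positions 0-4)
  Group 2: 'b' x 2 (positions 5-6)
Total groups: 2

2
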